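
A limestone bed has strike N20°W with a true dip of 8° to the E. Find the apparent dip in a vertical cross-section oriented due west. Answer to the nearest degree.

Angle between strike (N20°W) and section (due west): β = 70°.
tan(apparent dip) = tan 8° · sin 70° = 0.1321
apparent dip = arctan 0.1321 = 7.52°

8°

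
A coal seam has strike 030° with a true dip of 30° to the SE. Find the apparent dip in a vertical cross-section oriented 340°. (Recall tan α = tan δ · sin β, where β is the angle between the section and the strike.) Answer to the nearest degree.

24°

Angle between strike (030°) and section (340°): β = 50°.
tan α = tan 30° × sin 50° = 0.5774 × 0.7660 = 0.4423
α = arctan(0.4423) = 23.86°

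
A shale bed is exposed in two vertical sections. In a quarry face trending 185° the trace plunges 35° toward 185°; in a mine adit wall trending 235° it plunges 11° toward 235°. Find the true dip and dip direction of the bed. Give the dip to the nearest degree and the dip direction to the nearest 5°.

true dip 38°, dip direction 160°

Each apparent-dip line lies in the plane. As unit vectors (x east, y north, z up), v₁ plunges 35°→185° and v₂ plunges 11°→235°.
n = v₁ × v₂ = (0.167, -0.448, 0.616) (taken with n_z > 0).
Dip δ = arctan(|n_h|/n_z) = arctan(0.478/0.616) = 37.8°.
The horizontal component of n points toward azimuth atan2(n_x, n_y) = 160°, the dip direction.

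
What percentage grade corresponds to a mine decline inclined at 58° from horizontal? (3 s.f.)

160%

grade % = 100 × tan 58° = 100 × 1.6003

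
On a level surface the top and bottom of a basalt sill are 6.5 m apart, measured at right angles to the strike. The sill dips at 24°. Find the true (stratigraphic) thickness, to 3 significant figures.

2.64 m

True thickness t = w · sin(dip) = 6.5 × sin 24°
t = 6.5 × 0.4067 = 2.644 m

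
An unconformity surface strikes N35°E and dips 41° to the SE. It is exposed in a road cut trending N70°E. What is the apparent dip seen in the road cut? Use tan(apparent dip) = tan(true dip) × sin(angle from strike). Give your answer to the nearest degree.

The section lies 35° from the strike.
tan α = tan 41° × sin 35° = 0.8693 × 0.5736 = 0.4986
apparent dip = arctan 0.4986 = 26.50°

27°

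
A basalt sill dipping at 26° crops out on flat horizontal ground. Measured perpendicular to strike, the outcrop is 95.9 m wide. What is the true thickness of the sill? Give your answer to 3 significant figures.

True thickness t = w · sin(dip) = 95.9 × sin 26°
t = 95.9 × 0.4384 = 42.040 m

42.0 m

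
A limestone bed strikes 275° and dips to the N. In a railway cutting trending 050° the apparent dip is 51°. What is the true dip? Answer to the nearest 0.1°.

The section is 45° from the strike.
tan(true dip) = tan 51° / sin 45° = 1.7464
true dip = arctan 1.7464 = 60.20°

60.2°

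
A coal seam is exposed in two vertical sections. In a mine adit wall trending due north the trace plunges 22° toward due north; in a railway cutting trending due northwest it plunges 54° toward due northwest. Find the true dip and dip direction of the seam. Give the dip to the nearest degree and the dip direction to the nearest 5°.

Each apparent-dip line lies in the plane. As unit vectors (x east, y north, z up), v₁ plunges 22°→due north and v₂ plunges 54°→due northwest.
Cross product v₁ × v₂ gives the pole to the plane: n ∝ (-0.594, 0.156, 0.385).
tan δ = √(n_x²+n_y²)/n_z = 0.614/0.385, so δ = 57.9°.
The horizontal component of n points toward azimuth atan2(n_x, n_y) = 285°, the dip direction.

true dip 58°, dip direction 285°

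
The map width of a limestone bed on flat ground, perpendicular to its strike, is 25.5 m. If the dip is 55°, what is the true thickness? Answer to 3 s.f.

True thickness t = w · sin(dip) = 25.5 × sin 55°
t = 25.5 × 0.8192 = 20.888 m

20.9 m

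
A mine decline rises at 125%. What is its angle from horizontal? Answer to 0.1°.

tan θ = 125/100 = 1.2500
θ = arctan(1.2500) = 51.34°

51.3°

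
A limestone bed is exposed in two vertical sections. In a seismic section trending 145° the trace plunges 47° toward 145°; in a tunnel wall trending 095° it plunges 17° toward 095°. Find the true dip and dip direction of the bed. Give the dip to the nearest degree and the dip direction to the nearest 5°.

Each apparent-dip line lies in the plane. As unit vectors (x east, y north, z up), v₁ plunges 47°→145° and v₂ plunges 17°→095°.
Cross product v₁ × v₂ gives the pole to the plane: n ∝ (0.102, -0.582, 0.500).
True dip = arccos(n_z / |n|) = arccos(0.6454) = 49.8°.
Dip direction = atan2(0.102, -0.582) = 170° (azimuth of n's horizontal projection).

true dip 50°, dip direction 170°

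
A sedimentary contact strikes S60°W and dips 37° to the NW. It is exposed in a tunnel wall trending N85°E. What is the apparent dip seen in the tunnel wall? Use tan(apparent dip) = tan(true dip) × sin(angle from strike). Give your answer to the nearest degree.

18°

The section lies 25° from the strike.
tan(apparent dip) = tan 37° · sin 25° = 0.3185
apparent dip = arctan 0.3185 = 17.66°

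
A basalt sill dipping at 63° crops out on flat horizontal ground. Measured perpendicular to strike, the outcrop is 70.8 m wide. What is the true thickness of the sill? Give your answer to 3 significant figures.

True thickness t = w · sin(dip) = 70.8 × sin 63°
t = 70.8 × 0.8910 = 63.083 m

63.1 m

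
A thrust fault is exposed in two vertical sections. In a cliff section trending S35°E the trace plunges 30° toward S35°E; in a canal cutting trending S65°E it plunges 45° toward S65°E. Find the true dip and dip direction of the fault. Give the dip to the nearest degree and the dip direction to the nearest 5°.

Each apparent-dip line lies in the plane. As unit vectors (x east, y north, z up), v₁ plunges 30°→S35°E and v₂ plunges 45°→S65°E.
The plane normal is n = v₁ × v₂ ∝ (0.352, 0.031, 0.306).
tan δ = √(n_x²+n_y²)/n_z = 0.354/0.306, so δ = 49.1°.
Dip direction = azimuth of (n_x, n_y) = atan2(0.352, 0.031) = 85°.

true dip 49°, dip direction 085°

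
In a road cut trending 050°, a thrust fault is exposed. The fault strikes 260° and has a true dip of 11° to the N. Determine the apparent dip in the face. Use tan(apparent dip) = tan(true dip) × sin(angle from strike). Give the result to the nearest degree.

The strike is 260° and the section trends 050°; the acute angle between them is β = 30°.
tan α = tan 11° × sin 30° = 0.1944 × 0.5000 = 0.0972
apparent dip = arctan 0.0972 = 5.55°

6°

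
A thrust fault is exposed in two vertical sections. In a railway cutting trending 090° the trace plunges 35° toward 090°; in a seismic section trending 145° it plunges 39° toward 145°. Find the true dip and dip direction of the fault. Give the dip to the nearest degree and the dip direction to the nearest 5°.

true dip 41°, dip direction 125°

Each apparent-dip line lies in the plane. As unit vectors (x east, y north, z up), v₁ plunges 35°→090° and v₂ plunges 39°→145°.
n = v₁ × v₂ = (0.365, -0.260, 0.521) (taken with n_z > 0).
Dip δ = arctan(|n_h|/n_z) = arctan(0.448/0.521) = 40.7°.
Dip direction = azimuth of (n_x, n_y) = atan2(0.365, -0.260) = 125°.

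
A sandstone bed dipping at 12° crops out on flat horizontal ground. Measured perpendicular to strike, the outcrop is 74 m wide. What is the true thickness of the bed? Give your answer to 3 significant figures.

True thickness t = w · sin(dip) = 74 × sin 12°
t = 74 × 0.2079 = 15.385 m

15.4 m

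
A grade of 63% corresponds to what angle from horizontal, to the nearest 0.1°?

32.2°

tan θ = 63/100 = 0.6300
θ = arctan(0.6300) = 32.21°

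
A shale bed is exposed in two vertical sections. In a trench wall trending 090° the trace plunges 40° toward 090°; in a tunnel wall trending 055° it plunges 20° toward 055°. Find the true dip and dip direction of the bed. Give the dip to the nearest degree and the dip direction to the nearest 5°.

Represent each trace as a vector plunging at its apparent dip toward its trend (east-north-up frame): v₁ = (0.766, 0.000, -0.643), v₂ = (0.770, 0.539, -0.342).
The plane normal is n = v₁ × v₂ ∝ (0.346, -0.233, 0.413).
Dip δ = arctan(|n_h|/n_z) = arctan(0.417/0.413) = 45.3°.
The horizontal component of n points toward azimuth atan2(n_x, n_y) = 124°, the dip direction.

true dip 45°, dip direction 125°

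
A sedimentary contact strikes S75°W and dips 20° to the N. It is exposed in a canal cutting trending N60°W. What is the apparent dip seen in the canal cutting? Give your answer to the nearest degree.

The section lies 45° from the strike.
tan α = tan 20° × sin 45° = 0.3640 × 0.7071 = 0.2574
α = arctan(0.2574) = 14.43°

14°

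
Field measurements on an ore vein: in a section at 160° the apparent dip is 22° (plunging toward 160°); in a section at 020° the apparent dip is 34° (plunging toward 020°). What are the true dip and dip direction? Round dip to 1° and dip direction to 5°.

true dip 58°, dip direction 085°

Each apparent-dip line lies in the plane. As unit vectors (x east, y north, z up), v₁ plunges 22°→160° and v₂ plunges 34°→020°.
Cross product v₁ × v₂ gives the pole to the plane: n ∝ (0.779, 0.071, 0.494).
True dip = arccos(n_z / |n|) = arccos(0.5340) = 57.7°.
The horizontal component of n points toward azimuth atan2(n_x, n_y) = 85°, the dip direction.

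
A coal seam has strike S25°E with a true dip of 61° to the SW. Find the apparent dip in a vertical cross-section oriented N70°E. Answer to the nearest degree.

61°

Angle between strike (S25°E) and section (N70°E): β = 85°.
tan α = tan 61° × sin 85° = 1.8040 × 0.9962 = 1.7972
α = arctan(1.7972) = 60.91°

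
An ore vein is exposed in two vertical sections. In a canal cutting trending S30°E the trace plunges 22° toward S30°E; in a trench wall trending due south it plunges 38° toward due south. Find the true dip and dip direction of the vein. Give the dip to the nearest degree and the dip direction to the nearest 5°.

Each apparent-dip line lies in the plane. As unit vectors (x east, y north, z up), v₁ plunges 22°→S30°E and v₂ plunges 38°→due south.
The plane normal is n = v₁ × v₂ ∝ (-0.199, -0.285, 0.365).
True dip = arccos(n_z / |n|) = arccos(0.7240) = 43.6°.
Dip direction = atan2(-0.199, -0.285) = 215° (azimuth of n's horizontal projection).

true dip 44°, dip direction 215°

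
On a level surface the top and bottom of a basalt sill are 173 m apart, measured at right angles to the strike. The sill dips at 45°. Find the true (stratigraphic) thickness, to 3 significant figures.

True thickness t = w · sin(dip) = 173 × sin 45°
t = 173 × 0.7071 = 122.329 m

122 m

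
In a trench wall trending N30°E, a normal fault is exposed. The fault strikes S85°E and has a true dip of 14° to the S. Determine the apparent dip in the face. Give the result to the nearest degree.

13°

The section lies 65° from the strike.
tan(apparent dip) = tan 14° · sin 65° = 0.2260
apparent dip = arctan 0.2260 = 12.73°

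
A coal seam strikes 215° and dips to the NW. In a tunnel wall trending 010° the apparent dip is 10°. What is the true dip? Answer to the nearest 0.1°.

The section is 25° from the strike.
tan(true dip) = tan 10° / sin 25° = 0.4172
true dip = arctan 0.4172 = 22.65°

22.6°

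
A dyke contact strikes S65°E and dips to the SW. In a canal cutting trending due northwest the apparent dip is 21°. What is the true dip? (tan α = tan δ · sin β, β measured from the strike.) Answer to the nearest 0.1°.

β = acute angle between strike S65°E and section due northwest = 20°.
tan δ = tan α / sin β = tan 21° / sin 20° = 0.3839 / 0.3420 = 1.1223
δ = arctan(1.1223) = 48.30°

48.3°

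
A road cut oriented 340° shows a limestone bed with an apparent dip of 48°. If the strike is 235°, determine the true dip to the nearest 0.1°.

The section is 75° from the strike.
tan(true dip) = tan 48° / sin 75° = 1.1498
δ = arctan(1.1498) = 48.99°

49.0°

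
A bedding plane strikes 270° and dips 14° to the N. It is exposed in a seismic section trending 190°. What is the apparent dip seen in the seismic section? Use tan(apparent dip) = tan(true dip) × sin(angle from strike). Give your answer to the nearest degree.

14°

The strike is 270° and the section trends 190°; the acute angle between them is β = 80°.
tan α = tan 14° × sin 80° = 0.2493 × 0.9848 = 0.2455
apparent dip = arctan 0.2455 = 13.80°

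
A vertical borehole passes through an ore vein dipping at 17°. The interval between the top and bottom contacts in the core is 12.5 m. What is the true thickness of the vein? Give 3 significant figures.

12.0 m

True thickness t = h · cos(dip) = 12.5 × cos 17°
t = 12.5 × 0.9563 = 11.954 m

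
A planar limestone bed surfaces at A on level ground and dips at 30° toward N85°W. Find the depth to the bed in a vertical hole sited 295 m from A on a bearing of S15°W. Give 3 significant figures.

The hole lies 80° from the dip direction, so the down-dip offset is 295 × cos 80° = 51.23 m.
Depth = down-dip offset × tan(dip) = 51.23 × tan 30° = 51.23 × 0.5774
Depth = 29.58 m

29.6 m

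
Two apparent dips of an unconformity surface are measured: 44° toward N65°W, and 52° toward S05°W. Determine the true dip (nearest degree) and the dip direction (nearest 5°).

true dip 63°, dip direction 235°

Represent each trace as a vector plunging at its apparent dip toward its trend (east-north-up frame): v₁ = (-0.652, 0.304, -0.695), v₂ = (-0.054, -0.613, -0.788).
Cross product v₁ × v₂ gives the pole to the plane: n ∝ (-0.666, -0.476, 0.416).
tan δ = √(n_x²+n_y²)/n_z = 0.819/0.416, so δ = 63.1°.
Dip direction = atan2(-0.666, -0.476) = 234° (azimuth of n's horizontal projection).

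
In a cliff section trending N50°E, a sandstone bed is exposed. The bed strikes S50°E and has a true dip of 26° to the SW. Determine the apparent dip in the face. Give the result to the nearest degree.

Angle between strike (S50°E) and section (N50°E): β = 80°.
tan α = tan 26° × sin 80° = 0.4877 × 0.9848 = 0.4803
apparent dip = arctan 0.4803 = 25.66°

26°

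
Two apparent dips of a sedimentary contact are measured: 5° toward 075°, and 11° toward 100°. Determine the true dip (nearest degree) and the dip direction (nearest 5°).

Represent each trace as a vector plunging at its apparent dip toward its trend (east-north-up frame): v₁ = (0.962, 0.258, -0.087), v₂ = (0.967, -0.170, -0.191).
The plane normal is n = v₁ × v₂ ∝ (0.064, -0.099, 0.413).
True dip = arccos(n_z / |n|) = arccos(0.9614) = 16.0°.
Dip direction = atan2(0.064, -0.099) = 147° (azimuth of n's horizontal projection).

true dip 16°, dip direction 145°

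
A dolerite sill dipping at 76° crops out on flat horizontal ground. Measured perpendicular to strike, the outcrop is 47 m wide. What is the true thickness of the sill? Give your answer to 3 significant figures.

45.6 m

True thickness t = w · sin(dip) = 47 × sin 76°
t = 47 × 0.9703 = 45.604 m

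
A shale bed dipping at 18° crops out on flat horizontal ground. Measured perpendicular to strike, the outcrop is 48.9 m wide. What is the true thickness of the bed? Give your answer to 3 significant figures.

15.1 m

True thickness t = w · sin(dip) = 48.9 × sin 18°
t = 48.9 × 0.3090 = 15.111 m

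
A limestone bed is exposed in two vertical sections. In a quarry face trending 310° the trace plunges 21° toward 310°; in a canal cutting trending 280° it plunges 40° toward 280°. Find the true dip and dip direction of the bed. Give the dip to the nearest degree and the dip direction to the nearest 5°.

true dip 47°, dip direction 240°

Each apparent-dip line lies in the plane. As unit vectors (x east, y north, z up), v₁ plunges 21°→310° and v₂ plunges 40°→280°.
The plane normal is n = v₁ × v₂ ∝ (-0.338, -0.189, 0.358).
True dip = arccos(n_z / |n|) = arccos(0.6782) = 47.3°.
The horizontal component of n points toward azimuth atan2(n_x, n_y) = 241°, the dip direction.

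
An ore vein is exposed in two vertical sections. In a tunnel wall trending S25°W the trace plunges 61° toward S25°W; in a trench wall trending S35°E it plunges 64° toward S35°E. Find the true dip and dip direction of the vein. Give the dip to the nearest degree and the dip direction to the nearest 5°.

Each apparent-dip line lies in the plane. As unit vectors (x east, y north, z up), v₁ plunges 61°→S25°W and v₂ plunges 64°→S35°E.
Cross product v₁ × v₂ gives the pole to the plane: n ∝ (0.081, -0.404, 0.184).
Dip δ = arctan(|n_h|/n_z) = arctan(0.412/0.184) = 65.9°.
Dip direction = azimuth of (n_x, n_y) = atan2(0.081, -0.404) = 169°.

true dip 66°, dip direction 170°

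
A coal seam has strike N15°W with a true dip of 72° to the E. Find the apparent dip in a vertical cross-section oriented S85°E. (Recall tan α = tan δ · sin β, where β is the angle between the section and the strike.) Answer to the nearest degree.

71°

Angle between strike (N15°W) and section (S85°E): β = 70°.
tan α = tan 72° × sin 70° = 3.0777 × 0.9397 = 2.8921
α = arctan(2.8921) = 70.93°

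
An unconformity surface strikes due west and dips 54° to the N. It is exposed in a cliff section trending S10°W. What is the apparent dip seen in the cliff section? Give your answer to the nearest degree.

The strike is due west and the section trends S10°W; the acute angle between them is β = 80°.
tan α = tan 54° × sin 80° = 1.3764 × 0.9848 = 1.3555
apparent dip = arctan 1.3555 = 53.58°

54°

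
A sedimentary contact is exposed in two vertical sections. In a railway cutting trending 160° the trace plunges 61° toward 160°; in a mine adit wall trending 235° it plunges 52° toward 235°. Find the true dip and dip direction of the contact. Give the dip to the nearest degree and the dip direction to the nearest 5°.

Represent each trace as a vector plunging at its apparent dip toward its trend (east-north-up frame): v₁ = (0.166, -0.456, -0.875), v₂ = (-0.504, -0.353, -0.788).
n = v₁ × v₂ = (-0.050, -0.572, 0.288) (taken with n_z > 0).
tan δ = √(n_x²+n_y²)/n_z = 0.574/0.288, so δ = 63.3°.
Dip direction = atan2(-0.050, -0.572) = 185° (azimuth of n's horizontal projection).

true dip 63°, dip direction 185°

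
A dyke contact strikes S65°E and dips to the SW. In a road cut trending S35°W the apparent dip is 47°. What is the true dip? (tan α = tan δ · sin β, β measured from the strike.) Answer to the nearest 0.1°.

The section is 80° from the strike.
tan δ = tan α / sin β = tan 47° / sin 80° = 1.0724 / 0.9848 = 1.0889
true dip = arctan 1.0889 = 47.44°

47.4°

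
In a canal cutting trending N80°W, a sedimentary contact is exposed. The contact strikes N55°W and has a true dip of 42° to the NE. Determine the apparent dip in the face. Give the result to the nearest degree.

The strike is N55°W and the section trends N80°W; the acute angle between them is β = 25°.
tan α = tan 42° × sin 25° = 0.9004 × 0.4226 = 0.3805
apparent dip = arctan 0.3805 = 20.83°

21°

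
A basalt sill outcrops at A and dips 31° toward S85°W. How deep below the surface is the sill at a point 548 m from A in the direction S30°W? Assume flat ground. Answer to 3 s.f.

189 m

The hole lies 55° from the dip direction, so the down-dip offset is 548 × cos 55° = 314.32 m.
Depth = down-dip offset × tan(dip) = 314.32 × tan 31° = 314.32 × 0.6009
Depth = 188.86 m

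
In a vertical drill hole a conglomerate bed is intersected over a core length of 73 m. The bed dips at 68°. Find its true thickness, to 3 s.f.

27.3 m

True thickness t = h · cos(dip) = 73 × cos 68°
t = 73 × 0.3746 = 27.346 m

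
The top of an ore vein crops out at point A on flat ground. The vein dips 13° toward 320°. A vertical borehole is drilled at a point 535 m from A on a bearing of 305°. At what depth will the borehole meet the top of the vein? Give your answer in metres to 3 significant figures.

119 m

The hole lies 15° from the dip direction, so the down-dip offset is 535 × cos 15° = 516.77 m.
Depth = down-dip offset × tan(dip) = 516.77 × tan 13° = 516.77 × 0.2309
Depth = 119.31 m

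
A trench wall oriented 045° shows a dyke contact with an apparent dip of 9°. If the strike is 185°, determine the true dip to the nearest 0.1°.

β = acute angle between strike 185° and section 045° = 40°.
tan(true dip) = tan 9° / sin 40° = 0.2464
true dip = arctan 0.2464 = 13.84°

13.8°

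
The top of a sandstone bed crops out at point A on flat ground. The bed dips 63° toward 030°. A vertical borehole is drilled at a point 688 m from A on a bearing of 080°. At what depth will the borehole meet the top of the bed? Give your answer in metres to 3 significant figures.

The hole lies 50° from the dip direction, so the down-dip offset is 688 × cos 50° = 442.24 m.
Depth = down-dip offset × tan(dip) = 442.24 × tan 63° = 442.24 × 1.9626
Depth = 867.94 m

868 m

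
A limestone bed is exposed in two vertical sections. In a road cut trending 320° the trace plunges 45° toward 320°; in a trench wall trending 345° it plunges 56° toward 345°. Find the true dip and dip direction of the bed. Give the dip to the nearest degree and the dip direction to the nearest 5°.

true dip 59°, dip direction 015°

Each apparent-dip line lies in the plane. As unit vectors (x east, y north, z up), v₁ plunges 45°→320° and v₂ plunges 56°→345°.
Cross product v₁ × v₂ gives the pole to the plane: n ∝ (0.067, 0.274, 0.167).
True dip = arccos(n_z / |n|) = arccos(0.5090) = 59.4°.
The horizontal component of n points toward azimuth atan2(n_x, n_y) = 14°, the dip direction.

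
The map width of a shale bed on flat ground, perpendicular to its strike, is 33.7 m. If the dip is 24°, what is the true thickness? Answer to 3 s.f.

True thickness t = w · sin(dip) = 33.7 × sin 24°
t = 33.7 × 0.4067 = 13.707 m

13.7 m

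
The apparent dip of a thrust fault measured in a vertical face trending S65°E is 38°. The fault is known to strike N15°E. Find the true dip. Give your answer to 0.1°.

38.4°

The section is 80° from the strike.
tan δ = tan α / sin β = tan 38° / sin 80° = 0.7813 / 0.9848 = 0.7933
δ = arctan(0.7933) = 38.43°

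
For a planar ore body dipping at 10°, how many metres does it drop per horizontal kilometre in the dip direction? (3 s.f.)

drop per km = 1000 × tan 10° = 1000 × 0.1763

176 m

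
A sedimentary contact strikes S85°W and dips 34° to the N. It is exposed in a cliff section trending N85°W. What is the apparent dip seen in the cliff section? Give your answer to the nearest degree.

7°

The strike is S85°W and the section trends N85°W; the acute angle between them is β = 10°.
tan α = tan 34° × sin 10° = 0.6745 × 0.1736 = 0.1171
α = arctan(0.1171) = 6.68°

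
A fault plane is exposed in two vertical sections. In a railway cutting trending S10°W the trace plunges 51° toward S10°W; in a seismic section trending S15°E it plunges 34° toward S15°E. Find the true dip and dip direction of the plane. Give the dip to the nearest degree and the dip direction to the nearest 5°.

Each apparent-dip line lies in the plane. As unit vectors (x east, y north, z up), v₁ plunges 51°→S10°W and v₂ plunges 34°→S15°E.
The plane normal is n = v₁ × v₂ ∝ (-0.276, -0.228, 0.220).
tan δ = √(n_x²+n_y²)/n_z = 0.358/0.220, so δ = 58.4°.
The horizontal component of n points toward azimuth atan2(n_x, n_y) = 230°, the dip direction.

true dip 58°, dip direction 230°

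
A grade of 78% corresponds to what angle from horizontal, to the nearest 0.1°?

38.0°

tan θ = 78/100 = 0.7800
θ = arctan(0.7800) = 37.95°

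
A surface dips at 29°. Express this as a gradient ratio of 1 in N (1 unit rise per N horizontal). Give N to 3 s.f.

1 in 1.80

1 : N means tan θ = 1/N, so N = 1/tan 29° = 1/0.5543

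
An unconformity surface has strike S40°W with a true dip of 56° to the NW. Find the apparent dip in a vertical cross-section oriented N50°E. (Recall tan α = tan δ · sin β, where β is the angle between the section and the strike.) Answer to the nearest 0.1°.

14.4°

The section lies 10° from the strike.
tan α = tan 56° × sin 10° = 1.4826 × 0.1736 = 0.2574
α = arctan(0.2574) = 14.44°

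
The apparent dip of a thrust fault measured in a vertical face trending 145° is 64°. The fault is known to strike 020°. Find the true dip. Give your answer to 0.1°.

β = acute angle between strike 020° and section 145° = 55°.
tan δ = tan α / sin β = tan 64° / sin 55° = 2.0503 / 0.8192 = 2.5030
true dip = arctan 2.5030 = 68.22°

68.2°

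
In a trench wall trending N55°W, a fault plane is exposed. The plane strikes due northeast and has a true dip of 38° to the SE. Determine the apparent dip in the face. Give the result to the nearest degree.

38°

The section lies 80° from the strike.
tan(apparent dip) = tan 38° · sin 80° = 0.7694
α = arctan(0.7694) = 37.58°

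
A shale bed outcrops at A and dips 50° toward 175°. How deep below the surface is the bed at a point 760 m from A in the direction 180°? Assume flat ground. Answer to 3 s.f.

902 m

The hole lies 5° from the dip direction, so the down-dip offset is 760 × cos 5° = 757.11 m.
Depth = down-dip offset × tan(dip) = 757.11 × tan 50° = 757.11 × 1.1918
Depth = 902.29 m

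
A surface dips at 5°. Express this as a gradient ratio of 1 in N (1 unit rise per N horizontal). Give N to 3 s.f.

1 : N means tan θ = 1/N, so N = 1/tan 5° = 1/0.0875

1 in 11.4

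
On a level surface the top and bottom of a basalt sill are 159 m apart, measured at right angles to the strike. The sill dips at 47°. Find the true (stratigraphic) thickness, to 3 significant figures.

116 m

True thickness t = w · sin(dip) = 159 × sin 47°
t = 159 × 0.7314 = 116.285 m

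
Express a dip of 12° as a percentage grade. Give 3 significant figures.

grade % = 100 × tan 12° = 100 × 0.2126

21.3%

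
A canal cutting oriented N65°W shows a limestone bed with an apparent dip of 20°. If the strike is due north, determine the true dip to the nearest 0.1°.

21.9°

The section is 65° from the strike.
tan δ = tan α / sin β = tan 20° / sin 65° = 0.3640 / 0.9063 = 0.4016
δ = arctan(0.4016) = 21.88°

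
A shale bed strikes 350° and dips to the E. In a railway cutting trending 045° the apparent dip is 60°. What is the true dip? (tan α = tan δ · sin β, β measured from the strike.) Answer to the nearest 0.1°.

64.7°

β = acute angle between strike 350° and section 045° = 55°.
tan(true dip) = tan 60° / sin 55° = 2.1144
true dip = arctan 2.1144 = 64.69°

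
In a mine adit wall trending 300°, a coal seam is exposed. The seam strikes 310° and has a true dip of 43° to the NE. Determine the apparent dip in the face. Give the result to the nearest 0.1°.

9.2°

The section lies 10° from the strike.
tan α = tan 43° × sin 10° = 0.9325 × 0.1736 = 0.1619
apparent dip = arctan 0.1619 = 9.20°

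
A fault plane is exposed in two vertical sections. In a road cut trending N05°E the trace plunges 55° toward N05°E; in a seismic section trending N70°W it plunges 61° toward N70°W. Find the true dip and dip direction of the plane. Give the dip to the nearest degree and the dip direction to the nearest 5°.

Each apparent-dip line lies in the plane. As unit vectors (x east, y north, z up), v₁ plunges 55°→N05°E and v₂ plunges 61°→N70°W.
n = v₁ × v₂ = (-0.364, 0.417, 0.269) (taken with n_z > 0).
True dip = arccos(n_z / |n|) = arccos(0.4366) = 64.1°.
Dip direction = atan2(-0.364, 0.417) = 319° (azimuth of n's horizontal projection).

true dip 64°, dip direction 320°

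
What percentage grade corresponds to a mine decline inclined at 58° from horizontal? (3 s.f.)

grade % = 100 × tan 58° = 100 × 1.6003

160%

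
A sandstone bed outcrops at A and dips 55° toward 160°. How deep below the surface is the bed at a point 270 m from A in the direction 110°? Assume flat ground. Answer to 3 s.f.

The hole lies 50° from the dip direction, so the down-dip offset is 270 × cos 50° = 173.55 m.
Depth = down-dip offset × tan(dip) = 173.55 × tan 55° = 173.55 × 1.4281
Depth = 247.86 m

248 m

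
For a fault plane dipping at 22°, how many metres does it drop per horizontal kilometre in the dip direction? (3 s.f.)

drop per km = 1000 × tan 22° = 1000 × 0.4040

404 m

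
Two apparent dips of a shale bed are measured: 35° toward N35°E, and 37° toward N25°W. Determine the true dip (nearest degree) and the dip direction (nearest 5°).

Each apparent-dip line lies in the plane. As unit vectors (x east, y north, z up), v₁ plunges 35°→N35°E and v₂ plunges 37°→N25°W.
The plane normal is n = v₁ × v₂ ∝ (0.011, 0.476, 0.567).
Dip δ = arctan(|n_h|/n_z) = arctan(0.476/0.567) = 40.1°.
The horizontal component of n points toward azimuth atan2(n_x, n_y) = 1°, the dip direction.

true dip 40°, dip direction 000°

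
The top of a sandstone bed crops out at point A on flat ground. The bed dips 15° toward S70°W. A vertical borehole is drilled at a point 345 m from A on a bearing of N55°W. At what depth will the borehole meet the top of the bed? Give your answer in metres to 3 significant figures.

The hole lies 55° from the dip direction, so the down-dip offset is 345 × cos 55° = 197.88 m.
Depth = down-dip offset × tan(dip) = 197.88 × tan 15° = 197.88 × 0.2679
Depth = 53.02 m

53.0 m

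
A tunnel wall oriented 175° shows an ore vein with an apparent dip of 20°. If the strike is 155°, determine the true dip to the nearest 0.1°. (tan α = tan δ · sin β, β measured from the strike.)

β = acute angle between strike 155° and section 175° = 20°.
tan(true dip) = tan 20° / sin 20° = 1.0642
δ = arctan(1.0642) = 46.78°

46.8°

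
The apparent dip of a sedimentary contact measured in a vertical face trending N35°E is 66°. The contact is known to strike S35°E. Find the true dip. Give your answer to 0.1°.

The section is 70° from the strike.
tan(true dip) = tan 66° / sin 70° = 2.3902
true dip = arctan 2.3902 = 67.30°

67.3°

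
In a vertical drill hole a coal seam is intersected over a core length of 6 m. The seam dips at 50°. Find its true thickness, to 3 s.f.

3.86 m

True thickness t = h · cos(dip) = 6 × cos 50°
t = 6 × 0.6428 = 3.857 m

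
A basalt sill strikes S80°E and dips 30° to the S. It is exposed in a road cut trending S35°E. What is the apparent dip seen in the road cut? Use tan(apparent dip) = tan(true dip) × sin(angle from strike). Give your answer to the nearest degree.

22°

The strike is S80°E and the section trends S35°E; the acute angle between them is β = 45°.
tan(apparent dip) = tan 30° · sin 45° = 0.4082
apparent dip = arctan 0.4082 = 22.21°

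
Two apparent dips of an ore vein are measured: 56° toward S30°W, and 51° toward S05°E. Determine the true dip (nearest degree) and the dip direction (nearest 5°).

true dip 56°, dip direction 210°

Each apparent-dip line lies in the plane. As unit vectors (x east, y north, z up), v₁ plunges 56°→S30°W and v₂ plunges 51°→S05°E.
The plane normal is n = v₁ × v₂ ∝ (-0.143, -0.263, 0.202).
True dip = arccos(n_z / |n|) = arccos(0.5591) = 56.0°.
Dip direction = azimuth of (n_x, n_y) = atan2(-0.143, -0.263) = 209°.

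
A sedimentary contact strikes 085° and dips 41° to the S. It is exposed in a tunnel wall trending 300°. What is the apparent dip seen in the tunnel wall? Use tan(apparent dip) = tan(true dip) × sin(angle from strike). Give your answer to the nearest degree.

The strike is 085° and the section trends 300°; the acute angle between them is β = 35°.
tan α = tan 41° × sin 35° = 0.8693 × 0.5736 = 0.4986
α = arctan(0.4986) = 26.50°

27°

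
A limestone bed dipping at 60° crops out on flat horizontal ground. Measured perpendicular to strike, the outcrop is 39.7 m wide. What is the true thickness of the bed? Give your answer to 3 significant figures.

34.4 m

True thickness t = w · sin(dip) = 39.7 × sin 60°
t = 39.7 × 0.8660 = 34.381 m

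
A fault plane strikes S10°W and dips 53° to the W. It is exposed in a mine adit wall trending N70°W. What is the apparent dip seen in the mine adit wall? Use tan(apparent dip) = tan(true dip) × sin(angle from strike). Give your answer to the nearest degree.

53°

The section lies 80° from the strike.
tan α = tan 53° × sin 80° = 1.3270 × 0.9848 = 1.3069
apparent dip = arctan 1.3069 = 52.58°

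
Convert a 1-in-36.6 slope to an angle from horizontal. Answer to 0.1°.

tan θ = 1/36.6 = 0.0273
θ = arctan(0.0273) = 1.57°

1.6°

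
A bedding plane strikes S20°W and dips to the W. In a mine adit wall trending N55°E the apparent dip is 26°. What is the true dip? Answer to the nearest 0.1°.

The section is 35° from the strike.
tan δ = tan α / sin β = tan 26° / sin 35° = 0.4877 / 0.5736 = 0.8503
δ = arctan(0.8503) = 40.38°

40.4°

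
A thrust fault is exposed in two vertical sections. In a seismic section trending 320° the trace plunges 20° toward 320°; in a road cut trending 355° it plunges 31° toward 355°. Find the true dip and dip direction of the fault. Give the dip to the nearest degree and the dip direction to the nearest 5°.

Represent each trace as a vector plunging at its apparent dip toward its trend (east-north-up frame): v₁ = (-0.604, 0.720, -0.342), v₂ = (-0.075, 0.854, -0.515).
The plane normal is n = v₁ × v₂ ∝ (0.079, 0.286, 0.462).
tan δ = √(n_x²+n_y²)/n_z = 0.296/0.462, so δ = 32.7°.
Dip direction = atan2(0.079, 0.286) = 15° (azimuth of n's horizontal projection).

true dip 33°, dip direction 015°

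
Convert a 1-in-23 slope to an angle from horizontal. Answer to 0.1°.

tan θ = 1/23 = 0.0435
θ = arctan(0.0435) = 2.49°

2.5°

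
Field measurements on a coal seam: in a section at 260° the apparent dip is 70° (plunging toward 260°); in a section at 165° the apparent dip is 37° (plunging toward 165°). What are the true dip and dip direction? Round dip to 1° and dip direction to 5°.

true dip 71°, dip direction 240°

The two traces are lines in the plane: v₁ = (sin 260°·cos 70°, cos 260°·cos 70°, −sin 70°), v₂ = (sin 165°·cos 37°, cos 165°·cos 37°, −sin 37°).
Cross product v₁ × v₂ gives the pole to the plane: n ∝ (-0.689, -0.397, 0.272).
tan δ = √(n_x²+n_y²)/n_z = 0.795/0.272, so δ = 71.1°.
Dip direction = atan2(-0.689, -0.397) = 240° (azimuth of n's horizontal projection).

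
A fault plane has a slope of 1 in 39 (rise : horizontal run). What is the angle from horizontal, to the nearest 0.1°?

1.5°

tan θ = 1/39 = 0.0256
θ = arctan(0.0256) = 1.47°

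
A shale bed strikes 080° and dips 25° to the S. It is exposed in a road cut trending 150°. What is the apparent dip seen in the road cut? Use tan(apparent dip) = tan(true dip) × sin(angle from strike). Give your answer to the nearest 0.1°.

23.7°

Angle between strike (080°) and section (150°): β = 70°.
tan α = tan 25° × sin 70° = 0.4663 × 0.9397 = 0.4382
apparent dip = arctan 0.4382 = 23.66°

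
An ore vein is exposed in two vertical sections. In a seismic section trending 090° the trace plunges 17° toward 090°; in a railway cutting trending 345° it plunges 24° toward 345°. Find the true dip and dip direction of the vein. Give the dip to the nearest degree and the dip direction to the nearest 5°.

true dip 32°, dip direction 030°

Represent each trace as a vector plunging at its apparent dip toward its trend (east-north-up frame): v₁ = (0.956, 0.000, -0.292), v₂ = (-0.236, 0.882, -0.407).
The plane normal is n = v₁ × v₂ ∝ (0.258, 0.458, 0.844).
Dip δ = arctan(|n_h|/n_z) = arctan(0.526/0.844) = 31.9°.
Dip direction = azimuth of (n_x, n_y) = atan2(0.258, 0.458) = 29°.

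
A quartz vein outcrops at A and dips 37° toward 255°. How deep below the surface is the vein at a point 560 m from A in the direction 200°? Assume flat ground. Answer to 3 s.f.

The hole lies 55° from the dip direction, so the down-dip offset is 560 × cos 55° = 321.20 m.
Depth = down-dip offset × tan(dip) = 321.20 × tan 37° = 321.20 × 0.7536
Depth = 242.04 m

242 m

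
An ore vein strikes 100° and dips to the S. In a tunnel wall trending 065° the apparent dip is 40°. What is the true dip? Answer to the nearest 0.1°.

β = acute angle between strike 100° and section 065° = 35°.
tan(true dip) = tan 40° / sin 35° = 1.4629
true dip = arctan 1.4629 = 55.64°

55.6°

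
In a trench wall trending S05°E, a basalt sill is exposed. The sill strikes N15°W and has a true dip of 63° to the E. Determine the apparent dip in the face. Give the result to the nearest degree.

19°

The section lies 10° from the strike.
tan α = tan 63° × sin 10° = 1.9626 × 0.1736 = 0.3408
apparent dip = arctan 0.3408 = 18.82°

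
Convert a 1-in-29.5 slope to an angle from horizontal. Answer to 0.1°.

tan θ = 1/29.5 = 0.0339
θ = arctan(0.0339) = 1.94°

1.9°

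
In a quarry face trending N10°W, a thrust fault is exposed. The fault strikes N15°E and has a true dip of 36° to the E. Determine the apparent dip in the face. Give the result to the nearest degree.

17°

The section lies 25° from the strike.
tan(apparent dip) = tan 36° · sin 25° = 0.3071
α = arctan(0.3071) = 17.07°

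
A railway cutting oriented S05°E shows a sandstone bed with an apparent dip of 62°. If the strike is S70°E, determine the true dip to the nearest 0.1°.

64.3°

The section is 65° from the strike.
tan δ = tan α / sin β = tan 62° / sin 65° = 1.8807 / 0.9063 = 2.0752
δ = arctan(2.0752) = 64.27°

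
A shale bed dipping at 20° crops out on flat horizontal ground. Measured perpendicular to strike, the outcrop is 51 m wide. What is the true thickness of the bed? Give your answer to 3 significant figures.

True thickness t = w · sin(dip) = 51 × sin 20°
t = 51 × 0.3420 = 17.443 m

17.4 m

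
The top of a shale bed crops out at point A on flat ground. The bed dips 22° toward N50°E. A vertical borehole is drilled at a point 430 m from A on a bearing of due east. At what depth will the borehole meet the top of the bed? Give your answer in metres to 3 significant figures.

The hole lies 40° from the dip direction, so the down-dip offset is 430 × cos 40° = 329.40 m.
Depth = down-dip offset × tan(dip) = 329.40 × tan 22° = 329.40 × 0.4040
Depth = 133.09 m

133 m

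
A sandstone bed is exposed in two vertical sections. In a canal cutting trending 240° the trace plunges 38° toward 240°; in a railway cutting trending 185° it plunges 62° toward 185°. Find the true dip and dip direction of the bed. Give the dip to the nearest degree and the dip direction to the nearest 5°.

true dip 62°, dip direction 175°

Represent each trace as a vector plunging at its apparent dip toward its trend (east-north-up frame): v₁ = (-0.682, -0.394, -0.616), v₂ = (-0.041, -0.468, -0.883).
n = v₁ × v₂ = (0.060, -0.577, 0.303) (taken with n_z > 0).
Dip δ = arctan(|n_h|/n_z) = arctan(0.580/0.303) = 62.4°.
Dip direction = atan2(0.060, -0.577) = 174° (azimuth of n's horizontal projection).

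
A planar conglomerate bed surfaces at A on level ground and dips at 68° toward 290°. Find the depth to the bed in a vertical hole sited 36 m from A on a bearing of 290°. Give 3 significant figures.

The hole is directly down-dip from the outcrop, so the down-dip offset is 36 m.
Depth = down-dip offset × tan(dip) = 36.00 × tan 68° = 36.00 × 2.4751
Depth = 89.10 m

89.1 m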